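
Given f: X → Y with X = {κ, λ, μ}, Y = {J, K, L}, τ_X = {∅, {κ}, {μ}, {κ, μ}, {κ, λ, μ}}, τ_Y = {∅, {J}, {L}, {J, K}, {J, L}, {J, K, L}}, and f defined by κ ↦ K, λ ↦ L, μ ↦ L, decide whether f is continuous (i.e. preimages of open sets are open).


f is NOT continuous.

Compute f^{-1}(U) for each U ∈ τ_Y:
  U = ∅: f^{-1}(U) = ∅ ∈ τ_X ✓.
  U = {J}: f^{-1}(U) = ∅ ∈ τ_X ✓.
  U = {L}: f^{-1}(U) = {λ, μ} ∉ τ_X ✗.
  U = {J, K}: f^{-1}(U) = {κ} ∈ τ_X ✓.
  U = {J, L}: f^{-1}(U) = {λ, μ} ∉ τ_X ✗.
  U = {J, K, L}: f^{-1}(U) = {κ, λ, μ} ∈ τ_X ✓.
Found U = {L} with f^{-1}(U) = {λ, μ} not in τ_X. Therefore f is NOT continuous.


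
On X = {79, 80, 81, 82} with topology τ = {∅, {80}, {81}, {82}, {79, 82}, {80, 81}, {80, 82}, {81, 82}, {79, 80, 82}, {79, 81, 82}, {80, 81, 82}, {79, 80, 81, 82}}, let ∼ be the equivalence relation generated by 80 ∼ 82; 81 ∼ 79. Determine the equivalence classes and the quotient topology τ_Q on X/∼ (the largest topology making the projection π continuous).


X/∼ = {[79=81], [80=82]}; |τ_Q| = 3.

Equivalence classes: [79=81], [80=82].
Quotient map π: X → X/∼ sends 79 ↦ [79=81], 80 ↦ [80=82], 81 ↦ [79=81], 82 ↦ [80=82].
For each subset V ⊆ X/∼, compute π^{-1}(V) ⊆ X and check whether π^{-1}(V) ∈ τ. V is open in τ_Q iff π^{-1}(V) ∈ τ.
  V = {}: π^{-1}(V) = ∅ ∈ τ ✓.
  V = {[79=81]}: π^{-1}(V) = {79, 81} ∉ τ ✗.
  V = {[80=82]}: π^{-1}(V) = {80, 82} ∈ τ ✓.
  V = {[79=81], [80=82]}: π^{-1}(V) = {79, 80, 81, 82} ∈ τ ✓.
Open sets in the quotient: τ_Q = {{}, {[80=82]}, {[79=81], [80=82]}} (3 elements).


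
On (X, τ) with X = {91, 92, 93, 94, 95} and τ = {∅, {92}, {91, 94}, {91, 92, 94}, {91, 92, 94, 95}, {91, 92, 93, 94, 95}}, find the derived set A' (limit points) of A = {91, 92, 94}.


A' = {91, 93, 94, 95}

For each x ∈ X, list the open sets U ∈ τ with x ∈ U, then check whether U ∩ (A ∖ {x}) ≠ ∅ for every such U.
  x = 91: opens ∋ x are {91, 94}, {91, 92, 94}, {91, 92, 94, 95}, {91, 92, 93, 94, 95}; each meets A ∖ {91}, so x IS a limit point.
  x = 92: open {92} ∋ x has {92} ∩ (A ∖ {92}) = ∅, so x is NOT a limit point.
  x = 93: opens ∋ x are {91, 92, 93, 94, 95}; each meets A ∖ {93}, so x IS a limit point.
  x = 94: opens ∋ x are {91, 94}, {91, 92, 94}, {91, 92, 94, 95}, {91, 92, 93, 94, 95}; each meets A ∖ {94}, so x IS a limit point.
  x = 95: opens ∋ x are {91, 92, 94, 95}, {91, 92, 93, 94, 95}; each meets A ∖ {95}, so x IS a limit point.
Collecting: A' = {91, 93, 94, 95}.


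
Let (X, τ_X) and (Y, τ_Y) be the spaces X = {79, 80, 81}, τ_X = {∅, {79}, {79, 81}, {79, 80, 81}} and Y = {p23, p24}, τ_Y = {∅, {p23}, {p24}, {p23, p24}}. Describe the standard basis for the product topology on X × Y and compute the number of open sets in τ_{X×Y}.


Basis B = {∅ × ∅, {79} × {p23}, {79} × {p24}, {79} × {p23, p24}, {79, 81} × {p23}, {79, 81} × {p24}, {79, 80, 81} × {p23}, {79, 80, 81} × {p24}, {79, 81} × {p23, p24}, {79, 80, 81} × {p23, p24}}; |τ_{X×Y}| = 16.

Enumerate products U × V with U ∈ τ_X, V ∈ τ_Y (deduplicated):
  ∅ × ∅ = {} (∅)
  {79} × {p23} = {(79,p23)}
  {79} × {p24} = {(79,p24)}
  {79} × {p23, p24} = {(79,p23), (79,p24)}
  {79, 81} × {p23} = {(79,p23), (81,p23)}
  {79, 81} × {p24} = {(79,p24), (81,p24)}
  {79, 80, 81} × {p23} = {(79,p23), (80,p23), (81,p23)}
  {79, 80, 81} × {p24} = {(79,p24), (80,p24), (81,p24)}
  {79, 81} × {p23, p24} = {(79,p23), (79,p24), (81,p23), (81,p24)}
  {79, 80, 81} × {p23, p24} = {(79,p23), (79,p24), (80,p23), (80,p24), (81,p23), (81,p24)}
These 10 distinct sets form the basis B.
Close under arbitrary unions to get τ_{X×Y}; counting gives |τ_{X×Y}| = 16.


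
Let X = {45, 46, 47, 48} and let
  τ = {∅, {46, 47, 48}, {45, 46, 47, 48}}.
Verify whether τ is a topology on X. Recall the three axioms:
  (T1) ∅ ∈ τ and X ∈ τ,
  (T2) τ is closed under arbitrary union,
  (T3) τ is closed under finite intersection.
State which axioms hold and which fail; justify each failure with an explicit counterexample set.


τ IS a topology on X.

Axiom (T1): ∅ ∈ τ? Yes; X ∈ τ? Yes.
Axiom (T2/T3): check pairwise unions and intersections of members of τ.
All pairwise intersections and unions checked — each lies in τ. Therefore τ satisfies (T1), (T2), (T3): it IS a topology on X.


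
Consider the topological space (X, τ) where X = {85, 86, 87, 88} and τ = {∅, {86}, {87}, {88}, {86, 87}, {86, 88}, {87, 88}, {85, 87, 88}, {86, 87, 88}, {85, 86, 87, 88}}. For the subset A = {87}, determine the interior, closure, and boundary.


int(A) = {87}, cl(A) = {85, 87}, ∂A = {85}.

Closed sets in (X, τ) are complements of opens:
  closed(X, τ) = {∅, {85}, {86}, {85, 86}, {85, 87}, {85, 88}, {85, 86, 87}, {85, 86, 88}, {85, 87, 88}, {85, 86, 87, 88}}.
int(A) = ⋃ {U ∈ τ : U ⊆ A}. Opens contained in A: ∅, {87}.
Taking the union of these: int(A) = {87}.
cl(A) = ⋂ {C closed : A ⊆ C}. Closed sets containing A: {85, 87}, {85, 86, 87}, {85, 87, 88}, {85, 86, 87, 88}.
Intersecting these: cl(A) = {85, 87}.
∂A = cl(A) ∖ int(A) = {85, 87} ∖ {87} = {85}.


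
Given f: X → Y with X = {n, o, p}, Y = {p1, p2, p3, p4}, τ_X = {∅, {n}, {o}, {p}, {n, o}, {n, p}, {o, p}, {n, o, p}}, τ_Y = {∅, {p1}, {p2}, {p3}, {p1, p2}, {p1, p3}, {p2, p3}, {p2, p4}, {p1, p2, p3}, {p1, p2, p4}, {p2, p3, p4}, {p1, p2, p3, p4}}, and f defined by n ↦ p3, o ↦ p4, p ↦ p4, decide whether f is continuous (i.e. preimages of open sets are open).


f IS continuous.

Compute f^{-1}(U) for each U ∈ τ_Y:
  U = ∅: f^{-1}(U) = ∅ ∈ τ_X ✓.
  U = {p1}: f^{-1}(U) = ∅ ∈ τ_X ✓.
  U = {p2}: f^{-1}(U) = ∅ ∈ τ_X ✓.
  U = {p3}: f^{-1}(U) = {n} ∈ τ_X ✓.
  U = {p1, p2}: f^{-1}(U) = ∅ ∈ τ_X ✓.
  U = {p1, p3}: f^{-1}(U) = {n} ∈ τ_X ✓.
  U = {p2, p3}: f^{-1}(U) = {n} ∈ τ_X ✓.
  U = {p2, p4}: f^{-1}(U) = {o, p} ∈ τ_X ✓.
  U = {p1, p2, p3}: f^{-1}(U) = {n} ∈ τ_X ✓.
  U = {p1, p2, p4}: f^{-1}(U) = {o, p} ∈ τ_X ✓.
  U = {p2, p3, p4}: f^{-1}(U) = {n, o, p} ∈ τ_X ✓.
  U = {p1, p2, p3, p4}: f^{-1}(U) = {n, o, p} ∈ τ_X ✓.
Every preimage lies in τ_X, so f IS continuous.


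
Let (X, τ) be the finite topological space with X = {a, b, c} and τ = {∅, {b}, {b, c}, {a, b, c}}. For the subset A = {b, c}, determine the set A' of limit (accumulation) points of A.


A' = {a, c}

For each x ∈ X, list the open sets U ∈ τ with x ∈ U, then check whether U ∩ (A ∖ {x}) ≠ ∅ for every such U.
  x = a: opens ∋ x are {a, b, c}; each meets A ∖ {a}, so x IS a limit point.
  x = b: open {b} ∋ x has {b} ∩ (A ∖ {b}) = ∅, so x is NOT a limit point.
  x = c: opens ∋ x are {b, c}, {a, b, c}; each meets A ∖ {c}, so x IS a limit point.
Collecting: A' = {a, c}.


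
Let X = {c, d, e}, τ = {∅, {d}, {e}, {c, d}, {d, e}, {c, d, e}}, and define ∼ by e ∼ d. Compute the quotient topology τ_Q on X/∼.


X/∼ = {[c], [d=e]}; |τ_Q| = 3.

Equivalence classes: [c], [d=e].
Quotient map π: X → X/∼ sends c ↦ [c], d ↦ [d=e], e ↦ [d=e].
For each subset V ⊆ X/∼, compute π^{-1}(V) ⊆ X and check whether π^{-1}(V) ∈ τ. V is open in τ_Q iff π^{-1}(V) ∈ τ.
  V = {}: π^{-1}(V) = ∅ ∈ τ ✓.
  V = {[c]}: π^{-1}(V) = {c} ∉ τ ✗.
  V = {[d=e]}: π^{-1}(V) = {d, e} ∈ τ ✓.
  V = {[c], [d=e]}: π^{-1}(V) = {c, d, e} ∈ τ ✓.
Open sets in the quotient: τ_Q = {{}, {[d=e]}, {[c], [d=e]}} (3 elements).


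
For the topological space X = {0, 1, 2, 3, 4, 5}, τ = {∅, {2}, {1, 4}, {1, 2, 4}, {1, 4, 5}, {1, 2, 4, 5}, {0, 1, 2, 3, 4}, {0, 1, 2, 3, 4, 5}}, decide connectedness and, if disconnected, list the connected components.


(X, τ) is connected.

Find clopen sets (U ∈ τ with X ∖ U ∈ τ):
  U = ∅, X ∖ U = {0, 1, 2, 3, 4, 5} — both open, so U is clopen.
  U = {0, 1, 2, 3, 4, 5}, X ∖ U = ∅ — both open, so U is clopen.
Only trivial clopens (∅ and X) exist, so (X, τ) is connected.
Compute connected components by grouping points that agree on all clopens:
  component: {0, 1, 2, 3, 4, 5}


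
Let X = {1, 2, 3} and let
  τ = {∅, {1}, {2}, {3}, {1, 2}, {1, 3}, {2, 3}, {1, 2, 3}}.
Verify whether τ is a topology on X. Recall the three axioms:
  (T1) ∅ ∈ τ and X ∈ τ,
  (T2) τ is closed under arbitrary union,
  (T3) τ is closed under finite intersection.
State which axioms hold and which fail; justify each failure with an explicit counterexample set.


τ IS a topology on X.

Axiom (T1): ∅ ∈ τ? Yes; X ∈ τ? Yes.
Axiom (T2/T3): check pairwise unions and intersections of members of τ.
All pairwise intersections and unions checked — each lies in τ. Therefore τ satisfies (T1), (T2), (T3): it IS a topology on X.


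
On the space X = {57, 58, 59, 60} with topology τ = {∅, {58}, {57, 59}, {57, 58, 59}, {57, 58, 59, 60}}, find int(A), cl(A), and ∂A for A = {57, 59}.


int(A) = {57, 59}, cl(A) = {57, 59, 60}, ∂A = {60}.

Closed sets in (X, τ) are complements of opens:
  closed(X, τ) = {∅, {60}, {58, 60}, {57, 59, 60}, {57, 58, 59, 60}}.
int(A) = ⋃ {U ∈ τ : U ⊆ A}. Opens contained in A: ∅, {57, 59}.
Taking the union of these: int(A) = {57, 59}.
cl(A) = ⋂ {C closed : A ⊆ C}. Closed sets containing A: {57, 59, 60}, {57, 58, 59, 60}.
Intersecting these: cl(A) = {57, 59, 60}.
∂A = cl(A) ∖ int(A) = {57, 59, 60} ∖ {57, 59} = {60}.


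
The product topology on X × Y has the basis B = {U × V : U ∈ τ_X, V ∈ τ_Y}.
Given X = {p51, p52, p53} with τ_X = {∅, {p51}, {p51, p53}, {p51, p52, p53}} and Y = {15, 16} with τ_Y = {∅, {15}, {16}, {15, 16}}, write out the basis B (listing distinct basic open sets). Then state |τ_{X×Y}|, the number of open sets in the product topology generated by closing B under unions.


Basis B = {∅ × ∅, {p51} × {15}, {p51} × {16}, {p51} × {15, 16}, {p51, p53} × {15}, {p51, p53} × {16}, {p51, p52, p53} × {15}, {p51, p52, p53} × {16}, {p51, p53} × {15, 16}, {p51, p52, p53} × {15, 16}}; |τ_{X×Y}| = 16.

Enumerate products U × V with U ∈ τ_X, V ∈ τ_Y (deduplicated):
  ∅ × ∅ = {} (∅)
  {p51} × {15} = {(p51,15)}
  {p51} × {16} = {(p51,16)}
  {p51} × {15, 16} = {(p51,15), (p51,16)}
  {p51, p53} × {15} = {(p51,15), (p53,15)}
  {p51, p53} × {16} = {(p51,16), (p53,16)}
  {p51, p52, p53} × {15} = {(p51,15), (p52,15), (p53,15)}
  {p51, p52, p53} × {16} = {(p51,16), (p52,16), (p53,16)}
  {p51, p53} × {15, 16} = {(p51,15), (p51,16), (p53,15), (p53,16)}
  {p51, p52, p53} × {15, 16} = {(p51,15), (p51,16), (p52,15), (p52,16), (p53,15), (p53,16)}
These 10 distinct sets form the basis B.
Close under arbitrary unions to get τ_{X×Y}; counting gives |τ_{X×Y}| = 16.


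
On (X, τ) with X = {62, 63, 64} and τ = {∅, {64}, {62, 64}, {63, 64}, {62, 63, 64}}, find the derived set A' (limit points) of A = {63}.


A' = ∅

For each x ∈ X, list the open sets U ∈ τ with x ∈ U, then check whether U ∩ (A ∖ {x}) ≠ ∅ for every such U.
  x = 62: open {62, 64} ∋ x has {62, 64} ∩ (A ∖ {62}) = ∅, so x is NOT a limit point.
  x = 63: open {63, 64} ∋ x has {63, 64} ∩ (A ∖ {63}) = ∅, so x is NOT a limit point.
  x = 64: open {64} ∋ x has {64} ∩ (A ∖ {64}) = ∅, so x is NOT a limit point.
Collecting: A' = ∅.


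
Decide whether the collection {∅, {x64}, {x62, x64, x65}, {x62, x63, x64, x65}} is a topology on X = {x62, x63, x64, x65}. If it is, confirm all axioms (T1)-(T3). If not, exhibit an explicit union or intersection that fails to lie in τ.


τ IS a topology on X.

Axiom (T1): ∅ ∈ τ? Yes; X ∈ τ? Yes.
Axiom (T2/T3): check pairwise unions and intersections of members of τ.
All pairwise intersections and unions checked — each lies in τ. Therefore τ satisfies (T1), (T2), (T3): it IS a topology on X.


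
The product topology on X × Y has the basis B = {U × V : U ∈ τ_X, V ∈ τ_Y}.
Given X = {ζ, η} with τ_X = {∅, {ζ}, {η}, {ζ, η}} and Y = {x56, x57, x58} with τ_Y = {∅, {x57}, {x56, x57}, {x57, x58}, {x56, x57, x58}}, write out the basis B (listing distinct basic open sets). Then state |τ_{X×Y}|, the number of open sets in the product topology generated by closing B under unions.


Basis B = {∅ × ∅, {ζ} × {x57}, {η} × {x57}, {ζ} × {x56, x57}, {ζ} × {x57, x58}, {ζ, η} × {x57}, {η} × {x56, x57}, {η} × {x57, x58}, {ζ} × {x56, x57, x58}, {η} × {x56, x57, x58}, {ζ, η} × {x56, x57}, {ζ, η} × {x57, x58}, {ζ, η} × {x56, x57, x58}}; |τ_{X×Y}| = 25.

Enumerate products U × V with U ∈ τ_X, V ∈ τ_Y (deduplicated):
  ∅ × ∅ = {} (∅)
  {ζ} × {x57} = {(ζ,x57)}
  {η} × {x57} = {(η,x57)}
  {ζ} × {x56, x57} = {(ζ,x56), (ζ,x57)}
  {ζ} × {x57, x58} = {(ζ,x57), (ζ,x58)}
  {ζ, η} × {x57} = {(ζ,x57), (η,x57)}
  {η} × {x56, x57} = {(η,x56), (η,x57)}
  {η} × {x57, x58} = {(η,x57), (η,x58)}
  {ζ} × {x56, x57, x58} = {(ζ,x56), (ζ,x57), (ζ,x58)}
  {η} × {x56, x57, x58} = {(η,x56), (η,x57), (η,x58)}
  {ζ, η} × {x56, x57} = {(ζ,x56), (ζ,x57), (η,x56), (η,x57)}
  {ζ, η} × {x57, x58} = {(ζ,x57), (ζ,x58), (η,x57), (η,x58)}
  {ζ, η} × {x56, x57, x58} = {(ζ,x56), (ζ,x57), (ζ,x58), (η,x56), (η,x57), (η,x58)}
These 13 distinct sets form the basis B.
Close under arbitrary unions to get τ_{X×Y}; counting gives |τ_{X×Y}| = 25.


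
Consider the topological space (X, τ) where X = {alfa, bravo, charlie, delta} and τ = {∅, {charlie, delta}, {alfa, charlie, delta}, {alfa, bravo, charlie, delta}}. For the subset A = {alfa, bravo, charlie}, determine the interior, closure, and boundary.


int(A) = ∅, cl(A) = {alfa, bravo, charlie, delta}, ∂A = {alfa, bravo, charlie, delta}.

Closed sets in (X, τ) are complements of opens:
  closed(X, τ) = {∅, {bravo}, {alfa, bravo}, {alfa, bravo, charlie, delta}}.
int(A) = ⋃ {U ∈ τ : U ⊆ A}. Opens contained in A: ∅.
Taking the union of these: int(A) = ∅.
cl(A) = ⋂ {C closed : A ⊆ C}. Closed sets containing A: {alfa, bravo, charlie, delta}.
Intersecting these: cl(A) = {alfa, bravo, charlie, delta}.
∂A = cl(A) ∖ int(A) = {alfa, bravo, charlie, delta} ∖ ∅ = {alfa, bravo, charlie, delta}.


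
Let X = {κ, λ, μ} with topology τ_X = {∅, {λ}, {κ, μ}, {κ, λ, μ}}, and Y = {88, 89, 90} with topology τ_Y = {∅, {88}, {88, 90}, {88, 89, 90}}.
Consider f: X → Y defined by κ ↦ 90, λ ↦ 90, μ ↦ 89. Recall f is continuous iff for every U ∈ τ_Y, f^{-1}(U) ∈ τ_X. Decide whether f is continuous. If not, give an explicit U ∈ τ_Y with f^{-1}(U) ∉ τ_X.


f is NOT continuous.

Compute f^{-1}(U) for each U ∈ τ_Y:
  U = ∅: f^{-1}(U) = ∅ ∈ τ_X ✓.
  U = {88}: f^{-1}(U) = ∅ ∈ τ_X ✓.
  U = {88, 90}: f^{-1}(U) = {κ, λ} ∉ τ_X ✗.
  U = {88, 89, 90}: f^{-1}(U) = {κ, λ, μ} ∈ τ_X ✓.
Found U = {88, 90} with f^{-1}(U) = {κ, λ} not in τ_X. Therefore f is NOT continuous.


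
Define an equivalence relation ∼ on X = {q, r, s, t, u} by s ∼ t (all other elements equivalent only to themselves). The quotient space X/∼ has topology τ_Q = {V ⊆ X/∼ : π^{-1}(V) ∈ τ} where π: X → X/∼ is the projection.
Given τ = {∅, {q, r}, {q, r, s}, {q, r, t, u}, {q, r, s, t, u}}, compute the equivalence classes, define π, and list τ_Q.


X/∼ = {[q], [r], [s=t], [u]}; |τ_Q| = 3.

Equivalence classes: [q], [r], [s=t], [u].
Quotient map π: X → X/∼ sends q ↦ [q], r ↦ [r], s ↦ [s=t], t ↦ [s=t], u ↦ [u].
For each subset V ⊆ X/∼, compute π^{-1}(V) ⊆ X and check whether π^{-1}(V) ∈ τ. V is open in τ_Q iff π^{-1}(V) ∈ τ.
  V = {}: π^{-1}(V) = ∅ ∈ τ ✓.
  V = {[q]}: π^{-1}(V) = {q} ∉ τ ✗.
  V = {[r]}: π^{-1}(V) = {r} ∉ τ ✗.
  V = {[q], [r]}: π^{-1}(V) = {q, r} ∈ τ ✓.
  V = {[s=t]}: π^{-1}(V) = {s, t} ∉ τ ✗.
  V = {[q], [s=t]}: π^{-1}(V) = {q, s, t} ∉ τ ✗.
  V = {[r], [s=t]}: π^{-1}(V) = {r, s, t} ∉ τ ✗.
  V = {[q], [r], [s=t]}: π^{-1}(V) = {q, r, s, t} ∉ τ ✗.
  V = {[u]}: π^{-1}(V) = {u} ∉ τ ✗.
  V = {[q], [u]}: π^{-1}(V) = {q, u} ∉ τ ✗.
  V = {[r], [u]}: π^{-1}(V) = {r, u} ∉ τ ✗.
  V = {[q], [r], [u]}: π^{-1}(V) = {q, r, u} ∉ τ ✗.
  V = {[s=t], [u]}: π^{-1}(V) = {s, t, u} ∉ τ ✗.
  V = {[q], [s=t], [u]}: π^{-1}(V) = {q, s, t, u} ∉ τ ✗.
  V = {[r], [s=t], [u]}: π^{-1}(V) = {r, s, t, u} ∉ τ ✗.
  V = {[q], [r], [s=t], [u]}: π^{-1}(V) = {q, r, s, t, u} ∈ τ ✓.
Open sets in the quotient: τ_Q = {{}, {[q], [r]}, {[q], [r], [s=t], [u]}} (3 elements).


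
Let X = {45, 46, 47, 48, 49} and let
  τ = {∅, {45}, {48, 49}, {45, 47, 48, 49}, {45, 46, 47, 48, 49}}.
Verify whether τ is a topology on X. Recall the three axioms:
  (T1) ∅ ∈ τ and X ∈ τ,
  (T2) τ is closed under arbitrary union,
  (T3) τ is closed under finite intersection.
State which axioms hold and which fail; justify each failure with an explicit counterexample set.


τ is NOT a topology on X.

Axiom (T1): ∅ ∈ τ? Yes; X ∈ τ? Yes.
Axiom (T2/T3): check pairwise unions and intersections of members of τ.
Counterexample for (T2): {45} ∪ {48, 49} = {45, 48, 49} ∉ τ. Therefore τ is NOT a topology.


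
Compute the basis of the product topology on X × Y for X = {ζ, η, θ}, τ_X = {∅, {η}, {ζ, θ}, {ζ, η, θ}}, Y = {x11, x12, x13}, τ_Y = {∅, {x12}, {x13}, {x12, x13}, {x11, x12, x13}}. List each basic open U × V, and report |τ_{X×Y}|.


Basis B = {∅ × ∅, {η} × {x12}, {η} × {x13}, {ζ, θ} × {x12}, {ζ, θ} × {x13}, {η} × {x12, x13}, {ζ, η, θ} × {x12}, {ζ, η, θ} × {x13}, {η} × {x11, x12, x13}, {ζ, θ} × {x12, x13}, {ζ, θ} × {x11, x12, x13}, {ζ, η, θ} × {x12, x13}, {ζ, η, θ} × {x11, x12, x13}}; |τ_{X×Y}| = 25.

Enumerate products U × V with U ∈ τ_X, V ∈ τ_Y (deduplicated):
  ∅ × ∅ = {} (∅)
  {η} × {x12} = {(η,x12)}
  {η} × {x13} = {(η,x13)}
  {ζ, θ} × {x12} = {(ζ,x12), (θ,x12)}
  {ζ, θ} × {x13} = {(ζ,x13), (θ,x13)}
  {η} × {x12, x13} = {(η,x12), (η,x13)}
  {ζ, η, θ} × {x12} = {(ζ,x12), (η,x12), (θ,x12)}
  {ζ, η, θ} × {x13} = {(ζ,x13), (η,x13), (θ,x13)}
  {η} × {x11, x12, x13} = {(η,x11), (η,x12), (η,x13)}
  {ζ, θ} × {x12, x13} = {(ζ,x12), (ζ,x13), (θ,x12), (θ,x13)}
  {ζ, θ} × {x11, x12, x13} = {(ζ,x11), (ζ,x12), (ζ,x13), (θ,x11), (θ,x12), (θ,x13)}
  {ζ, η, θ} × {x12, x13} = {(ζ,x12), (ζ,x13), (η,x12), (η,x13), (θ,x12), (θ,x13)}
  {ζ, η, θ} × {x11, x12, x13} = {(ζ,x11), (ζ,x12), (ζ,x13), (η,x11), (η,x12), (η,x13), (θ,x11), (θ,x12), (θ,x13)}
These 13 distinct sets form the basis B.
Close under arbitrary unions to get τ_{X×Y}; counting gives |τ_{X×Y}| = 25.


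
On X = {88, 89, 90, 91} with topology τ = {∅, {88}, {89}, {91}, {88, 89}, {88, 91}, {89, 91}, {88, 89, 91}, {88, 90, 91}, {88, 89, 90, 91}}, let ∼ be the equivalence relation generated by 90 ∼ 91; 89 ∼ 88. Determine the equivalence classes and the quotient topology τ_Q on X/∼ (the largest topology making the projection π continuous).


X/∼ = {[88=89], [90=91]}; |τ_Q| = 3.

Equivalence classes: [88=89], [90=91].
Quotient map π: X → X/∼ sends 88 ↦ [88=89], 89 ↦ [88=89], 90 ↦ [90=91], 91 ↦ [90=91].
For each subset V ⊆ X/∼, compute π^{-1}(V) ⊆ X and check whether π^{-1}(V) ∈ τ. V is open in τ_Q iff π^{-1}(V) ∈ τ.
  V = {}: π^{-1}(V) = ∅ ∈ τ ✓.
  V = {[88=89]}: π^{-1}(V) = {88, 89} ∈ τ ✓.
  V = {[90=91]}: π^{-1}(V) = {90, 91} ∉ τ ✗.
  V = {[88=89], [90=91]}: π^{-1}(V) = {88, 89, 90, 91} ∈ τ ✓.
Open sets in the quotient: τ_Q = {{}, {[88=89]}, {[88=89], [90=91]}} (3 elements).


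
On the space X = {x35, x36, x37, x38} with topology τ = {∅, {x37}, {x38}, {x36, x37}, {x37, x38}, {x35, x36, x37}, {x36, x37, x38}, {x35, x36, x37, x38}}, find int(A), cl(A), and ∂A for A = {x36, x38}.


int(A) = {x38}, cl(A) = {x35, x36, x38}, ∂A = {x35, x36}.

Closed sets in (X, τ) are complements of opens:
  closed(X, τ) = {∅, {x35}, {x38}, {x35, x36}, {x35, x38}, {x35, x36, x37}, {x35, x36, x38}, {x35, x36, x37, x38}}.
int(A) = ⋃ {U ∈ τ : U ⊆ A}. Opens contained in A: ∅, {x38}.
Taking the union of these: int(A) = {x38}.
cl(A) = ⋂ {C closed : A ⊆ C}. Closed sets containing A: {x35, x36, x38}, {x35, x36, x37, x38}.
Intersecting these: cl(A) = {x35, x36, x38}.
∂A = cl(A) ∖ int(A) = {x35, x36, x38} ∖ {x38} = {x35, x36}.


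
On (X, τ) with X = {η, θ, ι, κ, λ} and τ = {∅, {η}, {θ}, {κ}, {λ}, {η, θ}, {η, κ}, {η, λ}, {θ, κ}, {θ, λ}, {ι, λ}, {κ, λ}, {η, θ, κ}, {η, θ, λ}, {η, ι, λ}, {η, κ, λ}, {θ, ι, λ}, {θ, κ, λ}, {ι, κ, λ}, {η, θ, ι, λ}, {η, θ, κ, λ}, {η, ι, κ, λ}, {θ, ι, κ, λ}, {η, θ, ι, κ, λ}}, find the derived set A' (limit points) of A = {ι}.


A' = ∅

For each x ∈ X, list the open sets U ∈ τ with x ∈ U, then check whether U ∩ (A ∖ {x}) ≠ ∅ for every such U.
  x = η: open {η} ∋ x has {η} ∩ (A ∖ {η}) = ∅, so x is NOT a limit point.
  x = θ: open {θ} ∋ x has {θ} ∩ (A ∖ {θ}) = ∅, so x is NOT a limit point.
  x = ι: open {ι, λ} ∋ x has {ι, λ} ∩ (A ∖ {ι}) = ∅, so x is NOT a limit point.
  x = κ: open {κ} ∋ x has {κ} ∩ (A ∖ {κ}) = ∅, so x is NOT a limit point.
  x = λ: open {λ} ∋ x has {λ} ∩ (A ∖ {λ}) = ∅, so x is NOT a limit point.
Collecting: A' = ∅.


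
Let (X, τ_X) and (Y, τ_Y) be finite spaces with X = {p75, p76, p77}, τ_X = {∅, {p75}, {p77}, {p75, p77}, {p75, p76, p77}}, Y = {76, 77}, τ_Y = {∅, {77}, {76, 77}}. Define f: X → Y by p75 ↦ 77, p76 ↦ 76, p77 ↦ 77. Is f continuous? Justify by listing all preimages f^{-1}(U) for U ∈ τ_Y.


f IS continuous.

Compute f^{-1}(U) for each U ∈ τ_Y:
  U = ∅: f^{-1}(U) = ∅ ∈ τ_X ✓.
  U = {77}: f^{-1}(U) = {p75, p77} ∈ τ_X ✓.
  U = {76, 77}: f^{-1}(U) = {p75, p76, p77} ∈ τ_X ✓.
Every preimage lies in τ_X, so f IS continuous.


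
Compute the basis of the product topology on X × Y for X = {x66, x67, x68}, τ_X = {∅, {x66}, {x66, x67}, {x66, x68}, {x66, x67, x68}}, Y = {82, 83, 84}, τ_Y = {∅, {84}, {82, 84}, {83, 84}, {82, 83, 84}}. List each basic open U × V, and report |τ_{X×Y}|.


Basis B = {∅ × ∅, {x66} × {84}, {x66} × {82, 84}, {x66} × {83, 84}, {x66, x67} × {84}, {x66, x68} × {84}, {x66} × {82, 83, 84}, {x66, x67, x68} × {84}, {x66, x67} × {82, 84}, {x66, x68} × {82, 84}, {x66, x67} × {83, 84}, {x66, x68} × {83, 84}, {x66, x67} × {82, 83, 84}, {x66, x68} × {82, 83, 84}, {x66, x67, x68} × {82, 84}, {x66, x67, x68} × {83, 84}, {x66, x67, x68} × {82, 83, 84}}; |τ_{X×Y}| = 48.

Enumerate products U × V with U ∈ τ_X, V ∈ τ_Y (deduplicated):
  ∅ × ∅ = {} (∅)
  {x66} × {84} = {(x66,84)}
  {x66} × {82, 84} = {(x66,82), (x66,84)}
  {x66} × {83, 84} = {(x66,83), (x66,84)}
  {x66, x67} × {84} = {(x66,84), (x67,84)}
  {x66, x68} × {84} = {(x66,84), (x68,84)}
  {x66} × {82, 83, 84} = {(x66,82), (x66,83), (x66,84)}
  {x66, x67, x68} × {84} = {(x66,84), (x67,84), (x68,84)}
  {x66, x67} × {82, 84} = {(x66,82), (x66,84), (x67,82), (x67,84)}
  {x66, x68} × {82, 84} = {(x66,82), (x66,84), (x68,82), (x68,84)}
  {x66, x67} × {83, 84} = {(x66,83), (x66,84), (x67,83), (x67,84)}
  {x66, x68} × {83, 84} = {(x66,83), (x66,84), (x68,83), (x68,84)}
  {x66, x67} × {82, 83, 84} = {(x66,82), (x66,83), (x66,84), (x67,82), (x67,83), (x67,84)}
  {x66, x68} × {82, 83, 84} = {(x66,82), (x66,83), (x66,84), (x68,82), (x68,83), (x68,84)}
  {x66, x67, x68} × {82, 84} = {(x66,82), (x66,84), (x67,82), (x67,84), (x68,82), (x68,84)}
  {x66, x67, x68} × {83, 84} = {(x66,83), (x66,84), (x67,83), (x67,84), (x68,83), (x68,84)}
  {x66, x67, x68} × {82, 83, 84} = {(x66,82), (x66,83), (x66,84), (x67,82), (x67,83), (x67,84), (x68,82), (x68,83), (x68,84)}
These 17 distinct sets form the basis B.
Close under arbitrary unions to get τ_{X×Y}; counting gives |τ_{X×Y}| = 48.


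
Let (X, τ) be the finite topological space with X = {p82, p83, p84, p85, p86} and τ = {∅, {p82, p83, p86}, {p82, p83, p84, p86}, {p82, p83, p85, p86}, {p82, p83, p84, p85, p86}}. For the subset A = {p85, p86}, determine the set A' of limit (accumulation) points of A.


A' = {p82, p83, p84, p85}

For each x ∈ X, list the open sets U ∈ τ with x ∈ U, then check whether U ∩ (A ∖ {x}) ≠ ∅ for every such U.
  x = p82: opens ∋ x are {p82, p83, p86}, {p82, p83, p84, p86}, {p82, p83, p85, p86}, {p82, p83, p84, p85, p86}; each meets A ∖ {p82}, so x IS a limit point.
  x = p83: opens ∋ x are {p82, p83, p86}, {p82, p83, p84, p86}, {p82, p83, p85, p86}, {p82, p83, p84, p85, p86}; each meets A ∖ {p83}, so x IS a limit point.
  x = p84: opens ∋ x are {p82, p83, p84, p86}, {p82, p83, p84, p85, p86}; each meets A ∖ {p84}, so x IS a limit point.
  x = p85: opens ∋ x are {p82, p83, p85, p86}, {p82, p83, p84, p85, p86}; each meets A ∖ {p85}, so x IS a limit point.
  x = p86: open {p82, p83, p86} ∋ x has {p82, p83, p86} ∩ (A ∖ {p86}) = ∅, so x is NOT a limit point.
Collecting: A' = {p82, p83, p84, p85}.


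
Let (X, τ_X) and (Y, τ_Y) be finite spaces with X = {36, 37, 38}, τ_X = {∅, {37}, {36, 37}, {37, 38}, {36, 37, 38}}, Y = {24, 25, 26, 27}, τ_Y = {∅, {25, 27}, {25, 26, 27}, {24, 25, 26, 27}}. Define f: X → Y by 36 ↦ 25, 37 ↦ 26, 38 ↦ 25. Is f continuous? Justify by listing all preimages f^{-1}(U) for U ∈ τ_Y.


f is NOT continuous.

Compute f^{-1}(U) for each U ∈ τ_Y:
  U = ∅: f^{-1}(U) = ∅ ∈ τ_X ✓.
  U = {25, 27}: f^{-1}(U) = {36, 38} ∉ τ_X ✗.
  U = {25, 26, 27}: f^{-1}(U) = {36, 37, 38} ∈ τ_X ✓.
  U = {24, 25, 26, 27}: f^{-1}(U) = {36, 37, 38} ∈ τ_X ✓.
Found U = {25, 27} with f^{-1}(U) = {36, 38} not in τ_X. Therefore f is NOT continuous.


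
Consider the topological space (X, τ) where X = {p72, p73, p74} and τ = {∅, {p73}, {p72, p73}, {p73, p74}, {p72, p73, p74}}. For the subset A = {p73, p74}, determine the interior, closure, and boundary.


int(A) = {p73, p74}, cl(A) = {p72, p73, p74}, ∂A = {p72}.

Closed sets in (X, τ) are complements of opens:
  closed(X, τ) = {∅, {p72}, {p74}, {p72, p74}, {p72, p73, p74}}.
int(A) = ⋃ {U ∈ τ : U ⊆ A}. Opens contained in A: ∅, {p73}, {p73, p74}.
Taking the union of these: int(A) = {p73, p74}.
cl(A) = ⋂ {C closed : A ⊆ C}. Closed sets containing A: {p72, p73, p74}.
Intersecting these: cl(A) = {p72, p73, p74}.
∂A = cl(A) ∖ int(A) = {p72, p73, p74} ∖ {p73, p74} = {p72}.


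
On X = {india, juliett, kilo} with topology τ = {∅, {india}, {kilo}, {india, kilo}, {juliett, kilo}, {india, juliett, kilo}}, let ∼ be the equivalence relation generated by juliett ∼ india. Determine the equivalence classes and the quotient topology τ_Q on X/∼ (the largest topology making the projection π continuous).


X/∼ = {[india=juliett], [kilo]}; |τ_Q| = 3.

Equivalence classes: [india=juliett], [kilo].
Quotient map π: X → X/∼ sends india ↦ [india=juliett], juliett ↦ [india=juliett], kilo ↦ [kilo].
For each subset V ⊆ X/∼, compute π^{-1}(V) ⊆ X and check whether π^{-1}(V) ∈ τ. V is open in τ_Q iff π^{-1}(V) ∈ τ.
  V = {}: π^{-1}(V) = ∅ ∈ τ ✓.
  V = {[india=juliett]}: π^{-1}(V) = {india, juliett} ∉ τ ✗.
  V = {[kilo]}: π^{-1}(V) = {kilo} ∈ τ ✓.
  V = {[india=juliett], [kilo]}: π^{-1}(V) = {india, juliett, kilo} ∈ τ ✓.
Open sets in the quotient: τ_Q = {{}, {[kilo]}, {[india=juliett], [kilo]}} (3 elements).


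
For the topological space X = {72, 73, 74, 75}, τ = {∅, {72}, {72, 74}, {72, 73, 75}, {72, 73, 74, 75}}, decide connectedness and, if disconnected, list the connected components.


(X, τ) is connected.

Find clopen sets (U ∈ τ with X ∖ U ∈ τ):
  U = ∅, X ∖ U = {72, 73, 74, 75} — both open, so U is clopen.
  U = {72, 73, 74, 75}, X ∖ U = ∅ — both open, so U is clopen.
Only trivial clopens (∅ and X) exist, so (X, τ) is connected.
Compute connected components by grouping points that agree on all clopens:
  component: {72, 73, 74, 75}


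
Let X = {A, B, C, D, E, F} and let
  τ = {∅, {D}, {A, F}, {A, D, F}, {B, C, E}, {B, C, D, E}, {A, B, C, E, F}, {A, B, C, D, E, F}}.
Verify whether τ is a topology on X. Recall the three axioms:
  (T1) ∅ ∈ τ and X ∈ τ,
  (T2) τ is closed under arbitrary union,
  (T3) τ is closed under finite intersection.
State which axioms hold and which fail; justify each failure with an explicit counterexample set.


τ IS a topology on X.

Axiom (T1): ∅ ∈ τ? Yes; X ∈ τ? Yes.
Axiom (T2/T3): check pairwise unions and intersections of members of τ.
All pairwise intersections and unions checked — each lies in τ. Therefore τ satisfies (T1), (T2), (T3): it IS a topology on X.


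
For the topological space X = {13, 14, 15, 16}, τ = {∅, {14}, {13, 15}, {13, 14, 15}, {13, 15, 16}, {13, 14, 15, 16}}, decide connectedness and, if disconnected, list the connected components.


(X, τ) is disconnected; components = [{14}, {13, 15, 16}].

Find clopen sets (U ∈ τ with X ∖ U ∈ τ):
  U = ∅, X ∖ U = {13, 14, 15, 16} — both open, so U is clopen.
  U = {14}, X ∖ U = {13, 15, 16} — both open, so U is clopen.
  U = {13, 15, 16}, X ∖ U = {14} — both open, so U is clopen.
  U = {13, 14, 15, 16}, X ∖ U = ∅ — both open, so U is clopen.
Nontrivial clopen(s) exist: e.g. {14}. So (X, τ) is disconnected.
Compute connected components by grouping points that agree on all clopens:
  component: {14}
  component: {13, 15, 16}


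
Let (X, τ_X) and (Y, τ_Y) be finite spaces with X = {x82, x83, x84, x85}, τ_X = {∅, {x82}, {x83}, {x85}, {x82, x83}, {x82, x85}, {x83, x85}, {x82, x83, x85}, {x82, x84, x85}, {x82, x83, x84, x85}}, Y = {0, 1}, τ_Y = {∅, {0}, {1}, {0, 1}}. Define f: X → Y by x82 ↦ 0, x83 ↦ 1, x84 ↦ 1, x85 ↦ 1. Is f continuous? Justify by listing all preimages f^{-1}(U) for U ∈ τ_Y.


f is NOT continuous.

Compute f^{-1}(U) for each U ∈ τ_Y:
  U = ∅: f^{-1}(U) = ∅ ∈ τ_X ✓.
  U = {0}: f^{-1}(U) = {x82} ∈ τ_X ✓.
  U = {1}: f^{-1}(U) = {x83, x84, x85} ∉ τ_X ✗.
  U = {0, 1}: f^{-1}(U) = {x82, x83, x84, x85} ∈ τ_X ✓.
Found U = {1} with f^{-1}(U) = {x83, x84, x85} not in τ_X. Therefore f is NOT continuous.


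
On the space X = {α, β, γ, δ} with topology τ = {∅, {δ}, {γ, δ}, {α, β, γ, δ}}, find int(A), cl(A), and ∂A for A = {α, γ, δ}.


int(A) = {γ, δ}, cl(A) = {α, β, γ, δ}, ∂A = {α, β}.

Closed sets in (X, τ) are complements of opens:
  closed(X, τ) = {∅, {α, β}, {α, β, γ}, {α, β, γ, δ}}.
int(A) = ⋃ {U ∈ τ : U ⊆ A}. Opens contained in A: ∅, {δ}, {γ, δ}.
Taking the union of these: int(A) = {γ, δ}.
cl(A) = ⋂ {C closed : A ⊆ C}. Closed sets containing A: {α, β, γ, δ}.
Intersecting these: cl(A) = {α, β, γ, δ}.
∂A = cl(A) ∖ int(A) = {α, β, γ, δ} ∖ {γ, δ} = {α, β}.


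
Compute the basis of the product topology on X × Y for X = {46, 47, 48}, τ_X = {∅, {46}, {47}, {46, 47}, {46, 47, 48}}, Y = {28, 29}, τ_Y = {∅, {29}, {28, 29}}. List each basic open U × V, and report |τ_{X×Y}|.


Basis B = {∅ × ∅, {46} × {29}, {47} × {29}, {46} × {28, 29}, {46, 47} × {29}, {47} × {28, 29}, {46, 47, 48} × {29}, {46, 47} × {28, 29}, {46, 47, 48} × {28, 29}}; |τ_{X×Y}| = 14.

Enumerate products U × V with U ∈ τ_X, V ∈ τ_Y (deduplicated):
  ∅ × ∅ = {} (∅)
  {46} × {29} = {(46,29)}
  {47} × {29} = {(47,29)}
  {46} × {28, 29} = {(46,28), (46,29)}
  {46, 47} × {29} = {(46,29), (47,29)}
  {47} × {28, 29} = {(47,28), (47,29)}
  {46, 47, 48} × {29} = {(46,29), (47,29), (48,29)}
  {46, 47} × {28, 29} = {(46,28), (46,29), (47,28), (47,29)}
  {46, 47, 48} × {28, 29} = {(46,28), (46,29), (47,28), (47,29), (48,28), (48,29)}
These 9 distinct sets form the basis B.
Close under arbitrary unions to get τ_{X×Y}; counting gives |τ_{X×Y}| = 14.


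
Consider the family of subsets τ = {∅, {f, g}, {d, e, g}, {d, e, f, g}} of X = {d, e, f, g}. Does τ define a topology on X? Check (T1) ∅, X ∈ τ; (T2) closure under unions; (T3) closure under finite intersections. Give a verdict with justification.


τ is NOT a topology on X.

Axiom (T1): ∅ ∈ τ? Yes; X ∈ τ? Yes.
Axiom (T2/T3): check pairwise unions and intersections of members of τ.
Counterexample for (T3): {f, g} ∩ {d, e, g} = {g} ∉ τ. Therefore τ is NOT a topology.


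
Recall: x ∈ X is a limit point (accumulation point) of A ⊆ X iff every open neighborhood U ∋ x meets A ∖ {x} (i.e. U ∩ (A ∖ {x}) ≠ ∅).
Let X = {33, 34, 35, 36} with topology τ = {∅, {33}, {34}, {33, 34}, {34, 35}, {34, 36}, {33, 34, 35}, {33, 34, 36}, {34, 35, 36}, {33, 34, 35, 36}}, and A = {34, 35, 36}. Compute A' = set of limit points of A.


A' = {35, 36}

For each x ∈ X, list the open sets U ∈ τ with x ∈ U, then check whether U ∩ (A ∖ {x}) ≠ ∅ for every such U.
  x = 33: open {33} ∋ x has {33} ∩ (A ∖ {33}) = ∅, so x is NOT a limit point.
  x = 34: open {34} ∋ x has {34} ∩ (A ∖ {34}) = ∅, so x is NOT a limit point.
  x = 35: opens ∋ x are {34, 35}, {33, 34, 35}, {34, 35, 36}, {33, 34, 35, 36}; each meets A ∖ {35}, so x IS a limit point.
  x = 36: opens ∋ x are {34, 36}, {33, 34, 36}, {34, 35, 36}, {33, 34, 35, 36}; each meets A ∖ {36}, so x IS a limit point.
Collecting: A' = {35, 36}.


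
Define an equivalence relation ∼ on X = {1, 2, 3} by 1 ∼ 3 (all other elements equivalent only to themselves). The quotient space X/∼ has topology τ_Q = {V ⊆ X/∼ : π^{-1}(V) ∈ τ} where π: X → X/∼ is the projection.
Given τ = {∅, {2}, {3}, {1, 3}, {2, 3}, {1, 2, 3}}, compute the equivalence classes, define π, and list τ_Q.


X/∼ = {[1=3], [2]}; |τ_Q| = 4.

Equivalence classes: [1=3], [2].
Quotient map π: X → X/∼ sends 1 ↦ [1=3], 2 ↦ [2], 3 ↦ [1=3].
For each subset V ⊆ X/∼, compute π^{-1}(V) ⊆ X and check whether π^{-1}(V) ∈ τ. V is open in τ_Q iff π^{-1}(V) ∈ τ.
  V = {}: π^{-1}(V) = ∅ ∈ τ ✓.
  V = {[1=3]}: π^{-1}(V) = {1, 3} ∈ τ ✓.
  V = {[2]}: π^{-1}(V) = {2} ∈ τ ✓.
  V = {[1=3], [2]}: π^{-1}(V) = {1, 2, 3} ∈ τ ✓.
Open sets in the quotient: τ_Q = {{}, {[1=3]}, {[2]}, {[1=3], [2]}} (4 elements).


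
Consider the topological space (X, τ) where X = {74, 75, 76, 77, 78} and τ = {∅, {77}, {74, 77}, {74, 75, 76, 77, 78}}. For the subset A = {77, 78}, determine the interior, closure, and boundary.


int(A) = {77}, cl(A) = {74, 75, 76, 77, 78}, ∂A = {74, 75, 76, 78}.

Closed sets in (X, τ) are complements of opens:
  closed(X, τ) = {∅, {75, 76, 78}, {74, 75, 76, 78}, {74, 75, 76, 77, 78}}.
int(A) = ⋃ {U ∈ τ : U ⊆ A}. Opens contained in A: ∅, {77}.
Taking the union of these: int(A) = {77}.
cl(A) = ⋂ {C closed : A ⊆ C}. Closed sets containing A: {74, 75, 76, 77, 78}.
Intersecting these: cl(A) = {74, 75, 76, 77, 78}.
∂A = cl(A) ∖ int(A) = {74, 75, 76, 77, 78} ∖ {77} = {74, 75, 76, 78}.


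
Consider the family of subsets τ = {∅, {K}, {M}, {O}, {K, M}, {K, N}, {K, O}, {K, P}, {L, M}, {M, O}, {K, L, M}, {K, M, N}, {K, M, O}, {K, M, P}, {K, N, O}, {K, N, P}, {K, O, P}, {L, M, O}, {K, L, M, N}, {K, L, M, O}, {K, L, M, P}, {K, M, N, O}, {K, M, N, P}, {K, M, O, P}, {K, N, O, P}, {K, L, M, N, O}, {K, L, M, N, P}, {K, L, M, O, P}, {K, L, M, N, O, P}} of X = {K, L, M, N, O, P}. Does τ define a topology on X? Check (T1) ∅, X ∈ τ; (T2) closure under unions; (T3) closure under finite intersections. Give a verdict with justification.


τ is NOT a topology on X.

Axiom (T1): ∅ ∈ τ? Yes; X ∈ τ? Yes.
Axiom (T2/T3): check pairwise unions and intersections of members of τ.
Counterexample for (T2): {M} ∪ {K, N, O, P} = {K, M, N, O, P} ∉ τ. Therefore τ is NOT a topology.


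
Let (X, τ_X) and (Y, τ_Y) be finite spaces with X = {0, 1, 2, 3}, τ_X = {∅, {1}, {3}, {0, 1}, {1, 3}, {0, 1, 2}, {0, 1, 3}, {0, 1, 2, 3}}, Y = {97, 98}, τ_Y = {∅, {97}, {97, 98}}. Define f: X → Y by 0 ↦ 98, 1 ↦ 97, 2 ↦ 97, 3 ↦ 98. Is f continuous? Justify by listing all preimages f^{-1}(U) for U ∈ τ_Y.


f is NOT continuous.

Compute f^{-1}(U) for each U ∈ τ_Y:
  U = ∅: f^{-1}(U) = ∅ ∈ τ_X ✓.
  U = {97}: f^{-1}(U) = {1, 2} ∉ τ_X ✗.
  U = {97, 98}: f^{-1}(U) = {0, 1, 2, 3} ∈ τ_X ✓.
Found U = {97} with f^{-1}(U) = {1, 2} not in τ_X. Therefore f is NOT continuous.


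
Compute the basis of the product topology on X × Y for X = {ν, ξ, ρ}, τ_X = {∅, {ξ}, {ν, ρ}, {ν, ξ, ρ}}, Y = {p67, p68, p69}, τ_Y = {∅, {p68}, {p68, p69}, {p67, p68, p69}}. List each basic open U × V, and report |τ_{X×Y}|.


Basis B = {∅ × ∅, {ξ} × {p68}, {ν, ρ} × {p68}, {ξ} × {p68, p69}, {ν, ξ, ρ} × {p68}, {ξ} × {p67, p68, p69}, {ν, ρ} × {p68, p69}, {ν, ρ} × {p67, p68, p69}, {ν, ξ, ρ} × {p68, p69}, {ν, ξ, ρ} × {p67, p68, p69}}; |τ_{X×Y}| = 16.

Enumerate products U × V with U ∈ τ_X, V ∈ τ_Y (deduplicated):
  ∅ × ∅ = {} (∅)
  {ξ} × {p68} = {(ξ,p68)}
  {ν, ρ} × {p68} = {(ν,p68), (ρ,p68)}
  {ξ} × {p68, p69} = {(ξ,p68), (ξ,p69)}
  {ν, ξ, ρ} × {p68} = {(ν,p68), (ξ,p68), (ρ,p68)}
  {ξ} × {p67, p68, p69} = {(ξ,p67), (ξ,p68), (ξ,p69)}
  {ν, ρ} × {p68, p69} = {(ν,p68), (ν,p69), (ρ,p68), (ρ,p69)}
  {ν, ρ} × {p67, p68, p69} = {(ν,p67), (ν,p68), (ν,p69), (ρ,p67), (ρ,p68), (ρ,p69)}
  {ν, ξ, ρ} × {p68, p69} = {(ν,p68), (ν,p69), (ξ,p68), (ξ,p69), (ρ,p68), (ρ,p69)}
  {ν, ξ, ρ} × {p67, p68, p69} = {(ν,p67), (ν,p68), (ν,p69), (ξ,p67), (ξ,p68), (ξ,p69), (ρ,p67), (ρ,p68), (ρ,p69)}
These 10 distinct sets form the basis B.
Close under arbitrary unions to get τ_{X×Y}; counting gives |τ_{X×Y}| = 16.


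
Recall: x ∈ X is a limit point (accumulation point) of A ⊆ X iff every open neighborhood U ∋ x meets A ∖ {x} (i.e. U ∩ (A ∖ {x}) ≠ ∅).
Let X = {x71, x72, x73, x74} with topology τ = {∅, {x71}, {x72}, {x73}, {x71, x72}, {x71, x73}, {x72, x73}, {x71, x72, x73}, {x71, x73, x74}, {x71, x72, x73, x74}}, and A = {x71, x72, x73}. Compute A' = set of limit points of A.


A' = {x74}

For each x ∈ X, list the open sets U ∈ τ with x ∈ U, then check whether U ∩ (A ∖ {x}) ≠ ∅ for every such U.
  x = x71: open {x71} ∋ x has {x71} ∩ (A ∖ {x71}) = ∅, so x is NOT a limit point.
  x = x72: open {x72} ∋ x has {x72} ∩ (A ∖ {x72}) = ∅, so x is NOT a limit point.
  x = x73: open {x73} ∋ x has {x73} ∩ (A ∖ {x73}) = ∅, so x is NOT a limit point.
  x = x74: opens ∋ x are {x71, x73, x74}, {x71, x72, x73, x74}; each meets A ∖ {x74}, so x IS a limit point.
Collecting: A' = {x74}.


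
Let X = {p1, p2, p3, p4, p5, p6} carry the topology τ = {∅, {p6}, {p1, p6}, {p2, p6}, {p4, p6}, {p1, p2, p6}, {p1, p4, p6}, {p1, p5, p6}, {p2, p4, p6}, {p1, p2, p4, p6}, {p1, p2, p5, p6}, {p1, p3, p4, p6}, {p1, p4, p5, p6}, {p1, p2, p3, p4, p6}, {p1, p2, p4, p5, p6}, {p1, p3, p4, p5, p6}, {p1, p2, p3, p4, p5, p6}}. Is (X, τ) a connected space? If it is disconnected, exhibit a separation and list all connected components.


(X, τ) is connected.

Find clopen sets (U ∈ τ with X ∖ U ∈ τ):
  U = ∅, X ∖ U = {p1, p2, p3, p4, p5, p6} — both open, so U is clopen.
  U = {p1, p2, p3, p4, p5, p6}, X ∖ U = ∅ — both open, so U is clopen.
Only trivial clopens (∅ and X) exist, so (X, τ) is connected.
Compute connected components by grouping points that agree on all clopens:
  component: {p1, p2, p3, p4, p5, p6}


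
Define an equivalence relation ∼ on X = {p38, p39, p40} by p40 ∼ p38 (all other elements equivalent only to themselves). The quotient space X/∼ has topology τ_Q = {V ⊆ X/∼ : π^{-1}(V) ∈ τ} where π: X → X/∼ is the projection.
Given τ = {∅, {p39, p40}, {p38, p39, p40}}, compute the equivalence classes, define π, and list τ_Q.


X/∼ = {[p38=p40], [p39]}; |τ_Q| = 2.

Equivalence classes: [p38=p40], [p39].
Quotient map π: X → X/∼ sends p38 ↦ [p38=p40], p39 ↦ [p39], p40 ↦ [p38=p40].
For each subset V ⊆ X/∼, compute π^{-1}(V) ⊆ X and check whether π^{-1}(V) ∈ τ. V is open in τ_Q iff π^{-1}(V) ∈ τ.
  V = {}: π^{-1}(V) = ∅ ∈ τ ✓.
  V = {[p38=p40]}: π^{-1}(V) = {p38, p40} ∉ τ ✗.
  V = {[p39]}: π^{-1}(V) = {p39} ∉ τ ✗.
  V = {[p38=p40], [p39]}: π^{-1}(V) = {p38, p39, p40} ∈ τ ✓.
Open sets in the quotient: τ_Q = {{}, {[p38=p40], [p39]}} (2 elements).
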